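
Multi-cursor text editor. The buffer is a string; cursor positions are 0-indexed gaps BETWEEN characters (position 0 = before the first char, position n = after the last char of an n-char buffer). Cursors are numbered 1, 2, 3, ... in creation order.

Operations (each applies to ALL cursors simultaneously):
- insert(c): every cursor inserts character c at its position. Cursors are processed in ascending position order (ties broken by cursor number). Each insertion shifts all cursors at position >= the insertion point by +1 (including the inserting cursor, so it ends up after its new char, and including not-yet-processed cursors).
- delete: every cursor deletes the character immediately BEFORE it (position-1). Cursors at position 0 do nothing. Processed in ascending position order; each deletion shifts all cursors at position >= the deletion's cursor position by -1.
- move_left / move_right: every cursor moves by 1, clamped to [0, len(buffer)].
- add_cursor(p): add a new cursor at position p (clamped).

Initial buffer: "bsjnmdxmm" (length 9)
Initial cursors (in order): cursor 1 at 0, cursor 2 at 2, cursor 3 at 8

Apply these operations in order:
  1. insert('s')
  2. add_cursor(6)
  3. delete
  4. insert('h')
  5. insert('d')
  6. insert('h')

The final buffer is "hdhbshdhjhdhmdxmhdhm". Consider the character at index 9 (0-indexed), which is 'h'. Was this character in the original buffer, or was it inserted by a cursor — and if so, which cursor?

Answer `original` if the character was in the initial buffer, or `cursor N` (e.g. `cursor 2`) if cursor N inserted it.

After op 1 (insert('s')): buffer="sbssjnmdxmsm" (len 12), cursors c1@1 c2@4 c3@11, authorship 1..2......3.
After op 2 (add_cursor(6)): buffer="sbssjnmdxmsm" (len 12), cursors c1@1 c2@4 c4@6 c3@11, authorship 1..2......3.
After op 3 (delete): buffer="bsjmdxmm" (len 8), cursors c1@0 c2@2 c4@3 c3@7, authorship ........
After op 4 (insert('h')): buffer="hbshjhmdxmhm" (len 12), cursors c1@1 c2@4 c4@6 c3@11, authorship 1..2.4....3.
After op 5 (insert('d')): buffer="hdbshdjhdmdxmhdm" (len 16), cursors c1@2 c2@6 c4@9 c3@15, authorship 11..22.44....33.
After op 6 (insert('h')): buffer="hdhbshdhjhdhmdxmhdhm" (len 20), cursors c1@3 c2@8 c4@12 c3@19, authorship 111..222.444....333.
Authorship (.=original, N=cursor N): 1 1 1 . . 2 2 2 . 4 4 4 . . . . 3 3 3 .
Index 9: author = 4

Answer: cursor 4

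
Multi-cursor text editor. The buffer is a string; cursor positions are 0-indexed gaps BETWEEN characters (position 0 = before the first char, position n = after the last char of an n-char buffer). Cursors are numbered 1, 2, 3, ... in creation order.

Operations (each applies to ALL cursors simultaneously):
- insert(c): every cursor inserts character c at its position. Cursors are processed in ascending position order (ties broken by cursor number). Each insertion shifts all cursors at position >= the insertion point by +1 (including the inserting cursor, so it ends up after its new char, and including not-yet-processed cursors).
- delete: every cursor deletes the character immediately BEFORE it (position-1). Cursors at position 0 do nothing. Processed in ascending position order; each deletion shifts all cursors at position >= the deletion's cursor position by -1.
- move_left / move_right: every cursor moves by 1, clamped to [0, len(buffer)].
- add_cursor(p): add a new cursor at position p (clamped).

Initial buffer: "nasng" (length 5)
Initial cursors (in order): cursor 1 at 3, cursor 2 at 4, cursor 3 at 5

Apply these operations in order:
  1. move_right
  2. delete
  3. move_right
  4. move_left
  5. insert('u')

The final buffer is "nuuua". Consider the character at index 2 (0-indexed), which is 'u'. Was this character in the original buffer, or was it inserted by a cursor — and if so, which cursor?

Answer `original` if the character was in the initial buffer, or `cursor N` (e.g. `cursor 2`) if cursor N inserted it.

Answer: cursor 2

Derivation:
After op 1 (move_right): buffer="nasng" (len 5), cursors c1@4 c2@5 c3@5, authorship .....
After op 2 (delete): buffer="na" (len 2), cursors c1@2 c2@2 c3@2, authorship ..
After op 3 (move_right): buffer="na" (len 2), cursors c1@2 c2@2 c3@2, authorship ..
After op 4 (move_left): buffer="na" (len 2), cursors c1@1 c2@1 c3@1, authorship ..
After op 5 (insert('u')): buffer="nuuua" (len 5), cursors c1@4 c2@4 c3@4, authorship .123.
Authorship (.=original, N=cursor N): . 1 2 3 .
Index 2: author = 2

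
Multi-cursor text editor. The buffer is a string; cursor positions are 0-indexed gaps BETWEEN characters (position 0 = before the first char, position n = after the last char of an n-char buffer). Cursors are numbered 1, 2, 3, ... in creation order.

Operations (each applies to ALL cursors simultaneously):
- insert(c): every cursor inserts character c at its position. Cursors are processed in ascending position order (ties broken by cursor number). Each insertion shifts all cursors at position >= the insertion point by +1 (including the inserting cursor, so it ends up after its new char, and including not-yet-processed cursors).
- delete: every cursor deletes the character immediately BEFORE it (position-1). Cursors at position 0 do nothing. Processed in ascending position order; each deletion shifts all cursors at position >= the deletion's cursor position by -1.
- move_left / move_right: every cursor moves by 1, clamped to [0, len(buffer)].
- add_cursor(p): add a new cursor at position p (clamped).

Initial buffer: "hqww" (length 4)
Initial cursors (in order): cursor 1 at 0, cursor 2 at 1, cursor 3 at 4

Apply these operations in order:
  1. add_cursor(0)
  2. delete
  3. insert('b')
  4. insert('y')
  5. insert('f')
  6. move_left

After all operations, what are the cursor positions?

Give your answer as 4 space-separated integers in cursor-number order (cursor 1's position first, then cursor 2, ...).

Answer: 8 8 13 8

Derivation:
After op 1 (add_cursor(0)): buffer="hqww" (len 4), cursors c1@0 c4@0 c2@1 c3@4, authorship ....
After op 2 (delete): buffer="qw" (len 2), cursors c1@0 c2@0 c4@0 c3@2, authorship ..
After op 3 (insert('b')): buffer="bbbqwb" (len 6), cursors c1@3 c2@3 c4@3 c3@6, authorship 124..3
After op 4 (insert('y')): buffer="bbbyyyqwby" (len 10), cursors c1@6 c2@6 c4@6 c3@10, authorship 124124..33
After op 5 (insert('f')): buffer="bbbyyyfffqwbyf" (len 14), cursors c1@9 c2@9 c4@9 c3@14, authorship 124124124..333
After op 6 (move_left): buffer="bbbyyyfffqwbyf" (len 14), cursors c1@8 c2@8 c4@8 c3@13, authorship 124124124..333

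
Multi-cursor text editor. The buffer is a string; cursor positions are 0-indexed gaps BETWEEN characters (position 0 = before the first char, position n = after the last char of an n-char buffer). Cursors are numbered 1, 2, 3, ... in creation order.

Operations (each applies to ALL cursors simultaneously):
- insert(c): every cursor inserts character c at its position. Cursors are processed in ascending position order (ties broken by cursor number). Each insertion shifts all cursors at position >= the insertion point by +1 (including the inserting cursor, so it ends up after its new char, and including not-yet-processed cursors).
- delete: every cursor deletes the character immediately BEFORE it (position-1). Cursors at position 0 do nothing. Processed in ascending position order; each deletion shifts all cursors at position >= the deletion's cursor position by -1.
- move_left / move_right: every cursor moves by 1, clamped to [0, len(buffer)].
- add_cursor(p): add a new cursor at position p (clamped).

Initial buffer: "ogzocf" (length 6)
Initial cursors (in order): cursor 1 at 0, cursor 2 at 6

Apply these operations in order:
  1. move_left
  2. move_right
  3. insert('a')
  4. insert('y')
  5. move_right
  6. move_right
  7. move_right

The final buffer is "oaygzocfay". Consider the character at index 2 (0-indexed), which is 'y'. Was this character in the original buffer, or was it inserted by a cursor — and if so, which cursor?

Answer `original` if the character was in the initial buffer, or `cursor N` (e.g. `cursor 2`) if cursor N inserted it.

After op 1 (move_left): buffer="ogzocf" (len 6), cursors c1@0 c2@5, authorship ......
After op 2 (move_right): buffer="ogzocf" (len 6), cursors c1@1 c2@6, authorship ......
After op 3 (insert('a')): buffer="oagzocfa" (len 8), cursors c1@2 c2@8, authorship .1.....2
After op 4 (insert('y')): buffer="oaygzocfay" (len 10), cursors c1@3 c2@10, authorship .11.....22
After op 5 (move_right): buffer="oaygzocfay" (len 10), cursors c1@4 c2@10, authorship .11.....22
After op 6 (move_right): buffer="oaygzocfay" (len 10), cursors c1@5 c2@10, authorship .11.....22
After op 7 (move_right): buffer="oaygzocfay" (len 10), cursors c1@6 c2@10, authorship .11.....22
Authorship (.=original, N=cursor N): . 1 1 . . . . . 2 2
Index 2: author = 1

Answer: cursor 1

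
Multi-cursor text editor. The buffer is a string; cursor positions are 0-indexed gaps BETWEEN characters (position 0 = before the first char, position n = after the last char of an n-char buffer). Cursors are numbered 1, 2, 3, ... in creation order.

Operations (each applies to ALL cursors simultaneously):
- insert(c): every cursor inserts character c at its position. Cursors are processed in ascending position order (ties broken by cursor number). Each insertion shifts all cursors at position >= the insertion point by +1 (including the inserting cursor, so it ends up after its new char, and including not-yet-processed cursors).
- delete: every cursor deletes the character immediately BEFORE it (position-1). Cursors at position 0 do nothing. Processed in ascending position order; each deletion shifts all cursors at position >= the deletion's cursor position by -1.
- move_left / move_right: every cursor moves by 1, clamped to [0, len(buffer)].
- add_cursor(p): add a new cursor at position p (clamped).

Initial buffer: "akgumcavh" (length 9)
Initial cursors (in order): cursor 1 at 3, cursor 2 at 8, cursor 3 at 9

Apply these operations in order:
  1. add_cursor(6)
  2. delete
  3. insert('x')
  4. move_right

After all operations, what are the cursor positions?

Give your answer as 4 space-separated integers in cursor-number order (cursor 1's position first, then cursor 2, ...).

Answer: 4 9 9 7

Derivation:
After op 1 (add_cursor(6)): buffer="akgumcavh" (len 9), cursors c1@3 c4@6 c2@8 c3@9, authorship .........
After op 2 (delete): buffer="akuma" (len 5), cursors c1@2 c4@4 c2@5 c3@5, authorship .....
After op 3 (insert('x')): buffer="akxumxaxx" (len 9), cursors c1@3 c4@6 c2@9 c3@9, authorship ..1..4.23
After op 4 (move_right): buffer="akxumxaxx" (len 9), cursors c1@4 c4@7 c2@9 c3@9, authorship ..1..4.23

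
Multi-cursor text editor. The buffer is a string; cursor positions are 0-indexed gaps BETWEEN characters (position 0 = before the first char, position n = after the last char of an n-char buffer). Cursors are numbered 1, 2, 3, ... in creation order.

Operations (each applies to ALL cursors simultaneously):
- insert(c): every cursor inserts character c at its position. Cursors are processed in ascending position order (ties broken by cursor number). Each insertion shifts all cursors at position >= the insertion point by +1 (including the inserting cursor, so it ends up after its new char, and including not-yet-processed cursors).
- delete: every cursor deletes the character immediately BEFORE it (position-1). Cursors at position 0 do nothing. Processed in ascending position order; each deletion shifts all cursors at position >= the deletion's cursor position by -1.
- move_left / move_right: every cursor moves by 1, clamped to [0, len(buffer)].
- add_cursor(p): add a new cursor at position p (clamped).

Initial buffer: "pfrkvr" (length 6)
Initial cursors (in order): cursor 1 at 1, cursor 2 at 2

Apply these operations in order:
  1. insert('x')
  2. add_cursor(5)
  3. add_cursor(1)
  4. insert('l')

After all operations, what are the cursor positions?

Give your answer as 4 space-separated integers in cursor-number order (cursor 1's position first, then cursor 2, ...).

After op 1 (insert('x')): buffer="pxfxrkvr" (len 8), cursors c1@2 c2@4, authorship .1.2....
After op 2 (add_cursor(5)): buffer="pxfxrkvr" (len 8), cursors c1@2 c2@4 c3@5, authorship .1.2....
After op 3 (add_cursor(1)): buffer="pxfxrkvr" (len 8), cursors c4@1 c1@2 c2@4 c3@5, authorship .1.2....
After op 4 (insert('l')): buffer="plxlfxlrlkvr" (len 12), cursors c4@2 c1@4 c2@7 c3@9, authorship .411.22.3...

Answer: 4 7 9 2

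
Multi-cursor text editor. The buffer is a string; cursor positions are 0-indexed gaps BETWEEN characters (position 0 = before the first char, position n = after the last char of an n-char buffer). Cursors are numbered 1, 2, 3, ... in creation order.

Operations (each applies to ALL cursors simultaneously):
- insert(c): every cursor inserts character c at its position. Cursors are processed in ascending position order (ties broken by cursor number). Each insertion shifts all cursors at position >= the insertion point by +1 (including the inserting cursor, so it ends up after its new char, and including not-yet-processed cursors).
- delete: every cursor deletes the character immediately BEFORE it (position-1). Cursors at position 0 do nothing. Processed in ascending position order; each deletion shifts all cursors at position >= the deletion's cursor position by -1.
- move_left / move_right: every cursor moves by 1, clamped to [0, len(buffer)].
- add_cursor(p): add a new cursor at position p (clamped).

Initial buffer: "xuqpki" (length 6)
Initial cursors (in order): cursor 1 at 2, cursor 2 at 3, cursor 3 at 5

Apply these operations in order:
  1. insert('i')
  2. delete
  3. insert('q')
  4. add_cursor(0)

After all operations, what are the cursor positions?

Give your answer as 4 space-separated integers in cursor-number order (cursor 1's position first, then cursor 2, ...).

Answer: 3 5 8 0

Derivation:
After op 1 (insert('i')): buffer="xuiqipkii" (len 9), cursors c1@3 c2@5 c3@8, authorship ..1.2..3.
After op 2 (delete): buffer="xuqpki" (len 6), cursors c1@2 c2@3 c3@5, authorship ......
After op 3 (insert('q')): buffer="xuqqqpkqi" (len 9), cursors c1@3 c2@5 c3@8, authorship ..1.2..3.
After op 4 (add_cursor(0)): buffer="xuqqqpkqi" (len 9), cursors c4@0 c1@3 c2@5 c3@8, authorship ..1.2..3.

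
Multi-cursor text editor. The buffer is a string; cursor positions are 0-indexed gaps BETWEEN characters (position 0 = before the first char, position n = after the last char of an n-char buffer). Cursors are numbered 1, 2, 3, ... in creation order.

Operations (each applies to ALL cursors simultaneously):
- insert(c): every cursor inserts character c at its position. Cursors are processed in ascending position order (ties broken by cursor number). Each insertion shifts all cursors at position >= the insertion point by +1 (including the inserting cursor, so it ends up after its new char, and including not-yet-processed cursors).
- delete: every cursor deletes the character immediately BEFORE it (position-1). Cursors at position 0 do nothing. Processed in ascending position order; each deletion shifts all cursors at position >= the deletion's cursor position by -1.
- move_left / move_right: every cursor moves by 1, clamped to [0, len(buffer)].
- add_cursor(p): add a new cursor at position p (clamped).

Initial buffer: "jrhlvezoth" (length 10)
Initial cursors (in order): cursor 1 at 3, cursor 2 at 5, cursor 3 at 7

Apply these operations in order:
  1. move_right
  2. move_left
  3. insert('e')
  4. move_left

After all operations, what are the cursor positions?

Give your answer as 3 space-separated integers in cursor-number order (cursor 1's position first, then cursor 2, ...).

After op 1 (move_right): buffer="jrhlvezoth" (len 10), cursors c1@4 c2@6 c3@8, authorship ..........
After op 2 (move_left): buffer="jrhlvezoth" (len 10), cursors c1@3 c2@5 c3@7, authorship ..........
After op 3 (insert('e')): buffer="jrhelveezeoth" (len 13), cursors c1@4 c2@7 c3@10, authorship ...1..2..3...
After op 4 (move_left): buffer="jrhelveezeoth" (len 13), cursors c1@3 c2@6 c3@9, authorship ...1..2..3...

Answer: 3 6 9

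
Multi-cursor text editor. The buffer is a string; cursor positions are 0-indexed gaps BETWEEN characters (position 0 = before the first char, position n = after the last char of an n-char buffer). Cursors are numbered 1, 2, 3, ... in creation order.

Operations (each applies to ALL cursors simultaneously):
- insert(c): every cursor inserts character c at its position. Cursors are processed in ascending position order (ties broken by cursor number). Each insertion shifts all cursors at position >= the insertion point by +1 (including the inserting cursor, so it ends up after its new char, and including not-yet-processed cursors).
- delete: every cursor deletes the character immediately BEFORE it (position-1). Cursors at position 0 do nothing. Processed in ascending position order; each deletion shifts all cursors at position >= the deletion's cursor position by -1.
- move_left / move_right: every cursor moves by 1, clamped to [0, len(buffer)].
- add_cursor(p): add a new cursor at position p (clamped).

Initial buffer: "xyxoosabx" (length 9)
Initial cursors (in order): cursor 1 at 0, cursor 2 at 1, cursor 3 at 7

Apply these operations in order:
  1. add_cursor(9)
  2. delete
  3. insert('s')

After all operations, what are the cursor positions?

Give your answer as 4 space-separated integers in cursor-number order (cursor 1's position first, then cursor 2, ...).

After op 1 (add_cursor(9)): buffer="xyxoosabx" (len 9), cursors c1@0 c2@1 c3@7 c4@9, authorship .........
After op 2 (delete): buffer="yxoosb" (len 6), cursors c1@0 c2@0 c3@5 c4@6, authorship ......
After op 3 (insert('s')): buffer="ssyxoossbs" (len 10), cursors c1@2 c2@2 c3@8 c4@10, authorship 12.....3.4

Answer: 2 2 8 10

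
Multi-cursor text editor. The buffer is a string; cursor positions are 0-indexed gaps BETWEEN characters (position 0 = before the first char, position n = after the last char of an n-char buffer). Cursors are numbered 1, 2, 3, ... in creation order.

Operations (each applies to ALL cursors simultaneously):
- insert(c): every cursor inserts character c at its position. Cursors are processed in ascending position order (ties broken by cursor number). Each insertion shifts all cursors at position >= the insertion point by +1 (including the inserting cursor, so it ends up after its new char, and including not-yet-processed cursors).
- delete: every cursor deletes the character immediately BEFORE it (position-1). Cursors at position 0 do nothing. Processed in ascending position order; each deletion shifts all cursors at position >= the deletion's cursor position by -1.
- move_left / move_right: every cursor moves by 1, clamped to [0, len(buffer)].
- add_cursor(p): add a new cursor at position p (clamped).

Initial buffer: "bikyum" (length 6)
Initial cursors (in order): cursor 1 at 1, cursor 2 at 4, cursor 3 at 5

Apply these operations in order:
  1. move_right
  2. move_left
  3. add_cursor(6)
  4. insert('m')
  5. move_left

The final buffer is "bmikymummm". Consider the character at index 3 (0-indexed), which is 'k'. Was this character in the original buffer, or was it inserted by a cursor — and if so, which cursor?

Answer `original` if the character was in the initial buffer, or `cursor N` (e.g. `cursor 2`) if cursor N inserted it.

After op 1 (move_right): buffer="bikyum" (len 6), cursors c1@2 c2@5 c3@6, authorship ......
After op 2 (move_left): buffer="bikyum" (len 6), cursors c1@1 c2@4 c3@5, authorship ......
After op 3 (add_cursor(6)): buffer="bikyum" (len 6), cursors c1@1 c2@4 c3@5 c4@6, authorship ......
After op 4 (insert('m')): buffer="bmikymummm" (len 10), cursors c1@2 c2@6 c3@8 c4@10, authorship .1...2.3.4
After op 5 (move_left): buffer="bmikymummm" (len 10), cursors c1@1 c2@5 c3@7 c4@9, authorship .1...2.3.4
Authorship (.=original, N=cursor N): . 1 . . . 2 . 3 . 4
Index 3: author = original

Answer: original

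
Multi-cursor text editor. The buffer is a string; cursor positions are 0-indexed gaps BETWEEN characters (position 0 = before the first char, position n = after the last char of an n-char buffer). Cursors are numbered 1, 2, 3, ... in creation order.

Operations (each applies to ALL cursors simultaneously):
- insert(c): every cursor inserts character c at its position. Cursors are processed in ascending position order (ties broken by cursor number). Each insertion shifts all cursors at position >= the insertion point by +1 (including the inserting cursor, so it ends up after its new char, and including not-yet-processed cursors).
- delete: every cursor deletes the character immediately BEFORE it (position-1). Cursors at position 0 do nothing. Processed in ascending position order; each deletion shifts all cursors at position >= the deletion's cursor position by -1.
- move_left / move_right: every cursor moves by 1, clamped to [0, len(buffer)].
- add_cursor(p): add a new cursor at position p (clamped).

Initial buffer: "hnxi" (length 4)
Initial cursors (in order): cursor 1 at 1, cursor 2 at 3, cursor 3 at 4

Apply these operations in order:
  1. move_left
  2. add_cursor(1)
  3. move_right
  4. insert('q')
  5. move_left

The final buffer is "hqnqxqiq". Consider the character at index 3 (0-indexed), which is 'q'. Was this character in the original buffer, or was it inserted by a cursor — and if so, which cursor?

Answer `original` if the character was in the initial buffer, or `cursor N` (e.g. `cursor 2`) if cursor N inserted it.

After op 1 (move_left): buffer="hnxi" (len 4), cursors c1@0 c2@2 c3@3, authorship ....
After op 2 (add_cursor(1)): buffer="hnxi" (len 4), cursors c1@0 c4@1 c2@2 c3@3, authorship ....
After op 3 (move_right): buffer="hnxi" (len 4), cursors c1@1 c4@2 c2@3 c3@4, authorship ....
After op 4 (insert('q')): buffer="hqnqxqiq" (len 8), cursors c1@2 c4@4 c2@6 c3@8, authorship .1.4.2.3
After op 5 (move_left): buffer="hqnqxqiq" (len 8), cursors c1@1 c4@3 c2@5 c3@7, authorship .1.4.2.3
Authorship (.=original, N=cursor N): . 1 . 4 . 2 . 3
Index 3: author = 4

Answer: cursor 4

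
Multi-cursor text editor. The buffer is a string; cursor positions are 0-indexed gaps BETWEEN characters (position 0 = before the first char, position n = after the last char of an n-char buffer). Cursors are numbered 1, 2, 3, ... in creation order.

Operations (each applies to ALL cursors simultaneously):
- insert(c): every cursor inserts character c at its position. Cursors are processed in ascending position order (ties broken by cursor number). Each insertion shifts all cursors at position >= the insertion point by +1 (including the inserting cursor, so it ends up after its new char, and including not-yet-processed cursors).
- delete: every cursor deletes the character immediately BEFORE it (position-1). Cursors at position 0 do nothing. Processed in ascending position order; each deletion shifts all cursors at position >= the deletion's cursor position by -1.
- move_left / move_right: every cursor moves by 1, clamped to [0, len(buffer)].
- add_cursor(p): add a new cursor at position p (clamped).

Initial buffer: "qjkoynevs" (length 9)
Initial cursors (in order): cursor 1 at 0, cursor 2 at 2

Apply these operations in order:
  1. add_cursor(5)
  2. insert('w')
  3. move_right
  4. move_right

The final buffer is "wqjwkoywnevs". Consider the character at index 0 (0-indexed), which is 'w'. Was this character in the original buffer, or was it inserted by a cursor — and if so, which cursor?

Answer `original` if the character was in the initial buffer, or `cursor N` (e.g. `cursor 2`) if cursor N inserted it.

After op 1 (add_cursor(5)): buffer="qjkoynevs" (len 9), cursors c1@0 c2@2 c3@5, authorship .........
After op 2 (insert('w')): buffer="wqjwkoywnevs" (len 12), cursors c1@1 c2@4 c3@8, authorship 1..2...3....
After op 3 (move_right): buffer="wqjwkoywnevs" (len 12), cursors c1@2 c2@5 c3@9, authorship 1..2...3....
After op 4 (move_right): buffer="wqjwkoywnevs" (len 12), cursors c1@3 c2@6 c3@10, authorship 1..2...3....
Authorship (.=original, N=cursor N): 1 . . 2 . . . 3 . . . .
Index 0: author = 1

Answer: cursor 1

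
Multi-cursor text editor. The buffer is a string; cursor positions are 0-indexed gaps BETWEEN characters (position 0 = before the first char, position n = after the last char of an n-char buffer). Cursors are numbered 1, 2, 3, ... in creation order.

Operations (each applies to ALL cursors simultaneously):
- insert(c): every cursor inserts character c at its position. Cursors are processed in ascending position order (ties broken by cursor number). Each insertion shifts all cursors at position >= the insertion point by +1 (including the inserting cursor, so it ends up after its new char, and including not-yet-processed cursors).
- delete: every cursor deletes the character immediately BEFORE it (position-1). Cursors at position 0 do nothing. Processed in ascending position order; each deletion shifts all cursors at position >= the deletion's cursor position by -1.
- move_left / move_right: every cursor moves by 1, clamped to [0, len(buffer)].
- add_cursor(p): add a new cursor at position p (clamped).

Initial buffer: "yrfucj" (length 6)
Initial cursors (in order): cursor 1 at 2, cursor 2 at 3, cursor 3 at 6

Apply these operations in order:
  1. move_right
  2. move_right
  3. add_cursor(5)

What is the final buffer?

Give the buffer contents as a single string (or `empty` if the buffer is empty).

After op 1 (move_right): buffer="yrfucj" (len 6), cursors c1@3 c2@4 c3@6, authorship ......
After op 2 (move_right): buffer="yrfucj" (len 6), cursors c1@4 c2@5 c3@6, authorship ......
After op 3 (add_cursor(5)): buffer="yrfucj" (len 6), cursors c1@4 c2@5 c4@5 c3@6, authorship ......

Answer: yrfucj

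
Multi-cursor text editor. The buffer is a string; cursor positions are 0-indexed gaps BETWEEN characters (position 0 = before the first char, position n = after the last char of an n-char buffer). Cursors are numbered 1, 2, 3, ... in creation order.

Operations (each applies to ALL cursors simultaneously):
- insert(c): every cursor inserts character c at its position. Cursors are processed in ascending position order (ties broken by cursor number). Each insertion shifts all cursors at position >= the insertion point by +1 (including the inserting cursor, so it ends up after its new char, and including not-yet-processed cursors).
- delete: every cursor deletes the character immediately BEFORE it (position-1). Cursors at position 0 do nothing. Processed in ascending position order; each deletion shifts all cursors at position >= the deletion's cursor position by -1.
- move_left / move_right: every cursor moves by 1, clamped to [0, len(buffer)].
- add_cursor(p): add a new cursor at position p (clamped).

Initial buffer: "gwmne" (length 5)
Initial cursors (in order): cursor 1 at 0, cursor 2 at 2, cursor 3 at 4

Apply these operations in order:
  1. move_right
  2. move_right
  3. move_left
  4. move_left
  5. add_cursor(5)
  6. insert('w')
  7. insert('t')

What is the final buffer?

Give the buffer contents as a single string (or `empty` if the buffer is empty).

After op 1 (move_right): buffer="gwmne" (len 5), cursors c1@1 c2@3 c3@5, authorship .....
After op 2 (move_right): buffer="gwmne" (len 5), cursors c1@2 c2@4 c3@5, authorship .....
After op 3 (move_left): buffer="gwmne" (len 5), cursors c1@1 c2@3 c3@4, authorship .....
After op 4 (move_left): buffer="gwmne" (len 5), cursors c1@0 c2@2 c3@3, authorship .....
After op 5 (add_cursor(5)): buffer="gwmne" (len 5), cursors c1@0 c2@2 c3@3 c4@5, authorship .....
After op 6 (insert('w')): buffer="wgwwmwnew" (len 9), cursors c1@1 c2@4 c3@6 c4@9, authorship 1..2.3..4
After op 7 (insert('t')): buffer="wtgwwtmwtnewt" (len 13), cursors c1@2 c2@6 c3@9 c4@13, authorship 11..22.33..44

Answer: wtgwwtmwtnewt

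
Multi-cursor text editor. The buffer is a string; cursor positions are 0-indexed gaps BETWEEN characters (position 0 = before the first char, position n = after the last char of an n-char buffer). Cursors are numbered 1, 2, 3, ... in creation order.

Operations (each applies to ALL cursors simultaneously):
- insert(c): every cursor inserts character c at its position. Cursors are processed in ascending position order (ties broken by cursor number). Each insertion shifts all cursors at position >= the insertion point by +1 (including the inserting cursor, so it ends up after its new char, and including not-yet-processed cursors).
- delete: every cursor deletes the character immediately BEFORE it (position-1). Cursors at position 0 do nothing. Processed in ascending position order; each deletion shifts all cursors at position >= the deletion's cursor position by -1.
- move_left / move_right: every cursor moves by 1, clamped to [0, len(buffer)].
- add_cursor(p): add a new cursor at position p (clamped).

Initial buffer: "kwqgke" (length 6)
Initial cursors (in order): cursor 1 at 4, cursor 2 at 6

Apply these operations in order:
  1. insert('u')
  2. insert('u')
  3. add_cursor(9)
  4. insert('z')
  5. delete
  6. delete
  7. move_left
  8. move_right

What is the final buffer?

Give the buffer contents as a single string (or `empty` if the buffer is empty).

After op 1 (insert('u')): buffer="kwqgukeu" (len 8), cursors c1@5 c2@8, authorship ....1..2
After op 2 (insert('u')): buffer="kwqguukeuu" (len 10), cursors c1@6 c2@10, authorship ....11..22
After op 3 (add_cursor(9)): buffer="kwqguukeuu" (len 10), cursors c1@6 c3@9 c2@10, authorship ....11..22
After op 4 (insert('z')): buffer="kwqguuzkeuzuz" (len 13), cursors c1@7 c3@11 c2@13, authorship ....111..2322
After op 5 (delete): buffer="kwqguukeuu" (len 10), cursors c1@6 c3@9 c2@10, authorship ....11..22
After op 6 (delete): buffer="kwqguke" (len 7), cursors c1@5 c2@7 c3@7, authorship ....1..
After op 7 (move_left): buffer="kwqguke" (len 7), cursors c1@4 c2@6 c3@6, authorship ....1..
After op 8 (move_right): buffer="kwqguke" (len 7), cursors c1@5 c2@7 c3@7, authorship ....1..

Answer: kwqguke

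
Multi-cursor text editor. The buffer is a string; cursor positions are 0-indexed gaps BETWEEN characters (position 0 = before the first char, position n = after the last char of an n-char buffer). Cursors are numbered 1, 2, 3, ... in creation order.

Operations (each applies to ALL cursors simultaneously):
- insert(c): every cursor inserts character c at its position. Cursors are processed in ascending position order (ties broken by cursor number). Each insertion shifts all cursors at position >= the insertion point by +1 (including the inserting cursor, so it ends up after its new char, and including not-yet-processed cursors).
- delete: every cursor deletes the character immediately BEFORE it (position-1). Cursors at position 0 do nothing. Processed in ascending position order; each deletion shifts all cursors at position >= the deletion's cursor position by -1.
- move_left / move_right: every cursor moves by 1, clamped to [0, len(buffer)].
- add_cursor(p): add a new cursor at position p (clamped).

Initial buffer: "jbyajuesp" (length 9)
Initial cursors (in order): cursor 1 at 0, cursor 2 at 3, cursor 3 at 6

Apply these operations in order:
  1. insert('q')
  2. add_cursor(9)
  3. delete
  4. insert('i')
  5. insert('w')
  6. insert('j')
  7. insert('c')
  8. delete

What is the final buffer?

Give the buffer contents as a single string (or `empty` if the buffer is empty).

After op 1 (insert('q')): buffer="qjbyqajuqesp" (len 12), cursors c1@1 c2@5 c3@9, authorship 1...2...3...
After op 2 (add_cursor(9)): buffer="qjbyqajuqesp" (len 12), cursors c1@1 c2@5 c3@9 c4@9, authorship 1...2...3...
After op 3 (delete): buffer="jbyajesp" (len 8), cursors c1@0 c2@3 c3@5 c4@5, authorship ........
After op 4 (insert('i')): buffer="ijbyiajiiesp" (len 12), cursors c1@1 c2@5 c3@9 c4@9, authorship 1...2..34...
After op 5 (insert('w')): buffer="iwjbyiwajiiwwesp" (len 16), cursors c1@2 c2@7 c3@13 c4@13, authorship 11...22..3434...
After op 6 (insert('j')): buffer="iwjjbyiwjajiiwwjjesp" (len 20), cursors c1@3 c2@9 c3@17 c4@17, authorship 111...222..343434...
After op 7 (insert('c')): buffer="iwjcjbyiwjcajiiwwjjccesp" (len 24), cursors c1@4 c2@11 c3@21 c4@21, authorship 1111...2222..34343434...
After op 8 (delete): buffer="iwjjbyiwjajiiwwjjesp" (len 20), cursors c1@3 c2@9 c3@17 c4@17, authorship 111...222..343434...

Answer: iwjjbyiwjajiiwwjjesp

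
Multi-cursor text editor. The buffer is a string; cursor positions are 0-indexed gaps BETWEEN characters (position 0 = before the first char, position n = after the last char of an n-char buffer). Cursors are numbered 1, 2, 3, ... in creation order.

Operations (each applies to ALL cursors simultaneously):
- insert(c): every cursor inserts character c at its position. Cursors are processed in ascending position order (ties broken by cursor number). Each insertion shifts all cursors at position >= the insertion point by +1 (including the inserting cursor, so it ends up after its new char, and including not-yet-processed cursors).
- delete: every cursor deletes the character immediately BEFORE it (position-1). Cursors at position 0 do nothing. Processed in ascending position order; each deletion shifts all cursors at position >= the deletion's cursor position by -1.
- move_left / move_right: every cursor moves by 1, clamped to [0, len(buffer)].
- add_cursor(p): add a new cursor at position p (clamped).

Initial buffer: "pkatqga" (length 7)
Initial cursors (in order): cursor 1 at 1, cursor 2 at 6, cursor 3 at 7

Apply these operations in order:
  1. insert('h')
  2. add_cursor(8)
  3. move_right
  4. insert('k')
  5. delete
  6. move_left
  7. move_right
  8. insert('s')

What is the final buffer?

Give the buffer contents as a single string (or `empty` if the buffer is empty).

After op 1 (insert('h')): buffer="phkatqghah" (len 10), cursors c1@2 c2@8 c3@10, authorship .1.....2.3
After op 2 (add_cursor(8)): buffer="phkatqghah" (len 10), cursors c1@2 c2@8 c4@8 c3@10, authorship .1.....2.3
After op 3 (move_right): buffer="phkatqghah" (len 10), cursors c1@3 c2@9 c4@9 c3@10, authorship .1.....2.3
After op 4 (insert('k')): buffer="phkkatqghakkhk" (len 14), cursors c1@4 c2@12 c4@12 c3@14, authorship .1.1....2.2433
After op 5 (delete): buffer="phkatqghah" (len 10), cursors c1@3 c2@9 c4@9 c3@10, authorship .1.....2.3
After op 6 (move_left): buffer="phkatqghah" (len 10), cursors c1@2 c2@8 c4@8 c3@9, authorship .1.....2.3
After op 7 (move_right): buffer="phkatqghah" (len 10), cursors c1@3 c2@9 c4@9 c3@10, authorship .1.....2.3
After op 8 (insert('s')): buffer="phksatqghasshs" (len 14), cursors c1@4 c2@12 c4@12 c3@14, authorship .1.1....2.2433

Answer: phksatqghasshs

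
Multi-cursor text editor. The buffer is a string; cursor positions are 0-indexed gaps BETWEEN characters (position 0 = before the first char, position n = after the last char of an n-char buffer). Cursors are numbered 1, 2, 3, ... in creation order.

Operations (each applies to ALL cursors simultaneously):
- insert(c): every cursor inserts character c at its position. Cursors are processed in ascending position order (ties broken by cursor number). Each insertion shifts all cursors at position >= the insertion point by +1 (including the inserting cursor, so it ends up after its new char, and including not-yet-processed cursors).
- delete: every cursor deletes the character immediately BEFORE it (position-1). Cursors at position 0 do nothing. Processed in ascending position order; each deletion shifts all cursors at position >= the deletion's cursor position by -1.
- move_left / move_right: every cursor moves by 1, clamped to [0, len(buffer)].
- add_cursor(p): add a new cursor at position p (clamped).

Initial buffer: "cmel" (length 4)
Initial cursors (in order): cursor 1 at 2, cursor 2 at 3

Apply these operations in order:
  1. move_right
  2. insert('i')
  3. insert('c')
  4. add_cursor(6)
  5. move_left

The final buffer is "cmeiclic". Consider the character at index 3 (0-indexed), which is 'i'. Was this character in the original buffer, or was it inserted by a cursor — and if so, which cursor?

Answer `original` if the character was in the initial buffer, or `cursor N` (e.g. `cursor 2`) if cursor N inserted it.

After op 1 (move_right): buffer="cmel" (len 4), cursors c1@3 c2@4, authorship ....
After op 2 (insert('i')): buffer="cmeili" (len 6), cursors c1@4 c2@6, authorship ...1.2
After op 3 (insert('c')): buffer="cmeiclic" (len 8), cursors c1@5 c2@8, authorship ...11.22
After op 4 (add_cursor(6)): buffer="cmeiclic" (len 8), cursors c1@5 c3@6 c2@8, authorship ...11.22
After op 5 (move_left): buffer="cmeiclic" (len 8), cursors c1@4 c3@5 c2@7, authorship ...11.22
Authorship (.=original, N=cursor N): . . . 1 1 . 2 2
Index 3: author = 1

Answer: cursor 1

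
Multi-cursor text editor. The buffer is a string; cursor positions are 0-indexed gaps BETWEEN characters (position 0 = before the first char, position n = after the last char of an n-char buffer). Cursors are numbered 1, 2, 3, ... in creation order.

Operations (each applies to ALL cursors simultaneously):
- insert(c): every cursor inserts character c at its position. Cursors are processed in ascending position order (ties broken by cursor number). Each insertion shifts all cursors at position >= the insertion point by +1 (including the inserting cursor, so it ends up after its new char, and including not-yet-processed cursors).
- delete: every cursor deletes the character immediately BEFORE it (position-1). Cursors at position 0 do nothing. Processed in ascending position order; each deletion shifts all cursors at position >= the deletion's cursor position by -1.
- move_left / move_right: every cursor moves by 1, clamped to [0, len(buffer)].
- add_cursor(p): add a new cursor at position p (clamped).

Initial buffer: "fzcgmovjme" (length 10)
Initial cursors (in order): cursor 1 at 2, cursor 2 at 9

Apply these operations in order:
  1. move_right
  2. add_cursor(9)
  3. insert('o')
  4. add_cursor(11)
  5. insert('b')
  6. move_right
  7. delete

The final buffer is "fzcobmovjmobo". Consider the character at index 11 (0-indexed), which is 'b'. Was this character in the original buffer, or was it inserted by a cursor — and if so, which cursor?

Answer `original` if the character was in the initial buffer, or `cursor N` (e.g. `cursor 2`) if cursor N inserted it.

After op 1 (move_right): buffer="fzcgmovjme" (len 10), cursors c1@3 c2@10, authorship ..........
After op 2 (add_cursor(9)): buffer="fzcgmovjme" (len 10), cursors c1@3 c3@9 c2@10, authorship ..........
After op 3 (insert('o')): buffer="fzcogmovjmoeo" (len 13), cursors c1@4 c3@11 c2@13, authorship ...1......3.2
After op 4 (add_cursor(11)): buffer="fzcogmovjmoeo" (len 13), cursors c1@4 c3@11 c4@11 c2@13, authorship ...1......3.2
After op 5 (insert('b')): buffer="fzcobgmovjmobbeob" (len 17), cursors c1@5 c3@14 c4@14 c2@17, authorship ...11......334.22
After op 6 (move_right): buffer="fzcobgmovjmobbeob" (len 17), cursors c1@6 c3@15 c4@15 c2@17, authorship ...11......334.22
After op 7 (delete): buffer="fzcobmovjmobo" (len 13), cursors c1@5 c3@12 c4@12 c2@13, authorship ...11.....332
Authorship (.=original, N=cursor N): . . . 1 1 . . . . . 3 3 2
Index 11: author = 3

Answer: cursor 3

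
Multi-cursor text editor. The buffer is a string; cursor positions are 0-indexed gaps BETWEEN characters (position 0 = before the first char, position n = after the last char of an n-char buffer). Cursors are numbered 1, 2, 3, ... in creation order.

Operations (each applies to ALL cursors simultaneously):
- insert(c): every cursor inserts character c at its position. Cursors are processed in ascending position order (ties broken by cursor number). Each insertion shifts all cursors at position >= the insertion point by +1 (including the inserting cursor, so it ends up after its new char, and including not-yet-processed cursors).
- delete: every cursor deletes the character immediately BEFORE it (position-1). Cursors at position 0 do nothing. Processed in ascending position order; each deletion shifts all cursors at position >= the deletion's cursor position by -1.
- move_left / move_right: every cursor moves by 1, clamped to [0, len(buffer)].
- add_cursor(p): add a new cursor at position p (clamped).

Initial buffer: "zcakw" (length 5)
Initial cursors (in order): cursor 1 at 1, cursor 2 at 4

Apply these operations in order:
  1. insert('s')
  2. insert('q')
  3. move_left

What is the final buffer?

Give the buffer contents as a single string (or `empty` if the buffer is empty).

Answer: zsqcaksqw

Derivation:
After op 1 (insert('s')): buffer="zscaksw" (len 7), cursors c1@2 c2@6, authorship .1...2.
After op 2 (insert('q')): buffer="zsqcaksqw" (len 9), cursors c1@3 c2@8, authorship .11...22.
After op 3 (move_left): buffer="zsqcaksqw" (len 9), cursors c1@2 c2@7, authorship .11...22.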